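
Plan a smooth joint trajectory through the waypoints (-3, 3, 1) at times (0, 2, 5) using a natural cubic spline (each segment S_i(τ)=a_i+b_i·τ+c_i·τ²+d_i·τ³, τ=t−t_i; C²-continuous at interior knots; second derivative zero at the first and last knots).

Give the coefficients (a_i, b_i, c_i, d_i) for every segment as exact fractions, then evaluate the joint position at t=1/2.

  seg 0: a=-3 b=56/15 c=0 d=-11/60
  seg 1: a=3 b=23/15 c=-11/10 d=11/90
S(1/2) = -37/32

Δ: Δ0=3, Δ1=-2/3
row 1: diag=10, rhs=-22; c'=3/10, d'=-11/5
back: M1=-11/5
M: M0=0, M1=-11/5, M2=0
seg 0: a=-3, c=M0/2=0, d=(M1−M0)/(6·2)=-11/60, b=Δ0−h0·(2M0+M1)/6=56/15
seg 1: a=3, c=M1/2=-11/10, d=(M2−M1)/(6·3)=11/90, b=Δ1−h1·(2M1+M2)/6=23/15
t_q=1/2 → seg 0, τ=1/2; S=-3+56/15·τ+0·τ²+-11/60·τ³=-37/32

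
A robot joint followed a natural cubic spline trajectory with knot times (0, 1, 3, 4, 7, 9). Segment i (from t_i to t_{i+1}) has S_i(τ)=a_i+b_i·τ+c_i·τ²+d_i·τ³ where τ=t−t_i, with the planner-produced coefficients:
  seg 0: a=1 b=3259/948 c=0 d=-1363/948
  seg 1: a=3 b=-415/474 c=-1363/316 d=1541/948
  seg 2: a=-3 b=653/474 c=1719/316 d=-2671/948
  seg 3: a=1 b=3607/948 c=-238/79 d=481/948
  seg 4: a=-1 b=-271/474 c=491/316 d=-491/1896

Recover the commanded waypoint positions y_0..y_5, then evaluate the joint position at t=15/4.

y_0 = S_0(0) = a_0 = 1
y_1 = S_1(0) = a_1 = 3
y_2 = S_2(0) = a_2 = -3
y_3 = S_3(0) = a_3 = 1
y_4 = S_4(0) = a_4 = -1
y_5 = S_4(2) = 2
t_q=15/4 is in segment 2 (τ=3/4); S_2(τ)=-1931/20224

y_0=1 y_1=3 y_2=-3 y_3=1 y_4=-1 y_5=2
S(15/4) = -1931/20224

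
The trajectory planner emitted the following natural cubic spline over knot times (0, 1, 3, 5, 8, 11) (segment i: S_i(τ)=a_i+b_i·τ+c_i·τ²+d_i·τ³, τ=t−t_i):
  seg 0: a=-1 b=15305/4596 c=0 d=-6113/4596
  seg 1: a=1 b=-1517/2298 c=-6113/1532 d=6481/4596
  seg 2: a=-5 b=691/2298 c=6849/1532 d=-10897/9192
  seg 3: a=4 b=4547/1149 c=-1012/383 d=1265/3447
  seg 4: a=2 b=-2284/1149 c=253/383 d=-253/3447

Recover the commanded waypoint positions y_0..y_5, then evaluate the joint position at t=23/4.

y_0 = S_0(0) = a_0 = -1
y_1 = S_1(0) = a_1 = 1
y_2 = S_2(0) = a_2 = -5
y_3 = S_3(0) = a_3 = 4
y_4 = S_4(0) = a_4 = 2
y_5 = S_4(3) = 0
t_q=23/4 is in segment 3 (τ=3/4); S_3(τ)=138163/24512

y_0=-1 y_1=1 y_2=-5 y_3=4 y_4=2 y_5=0
S(23/4) = 138163/24512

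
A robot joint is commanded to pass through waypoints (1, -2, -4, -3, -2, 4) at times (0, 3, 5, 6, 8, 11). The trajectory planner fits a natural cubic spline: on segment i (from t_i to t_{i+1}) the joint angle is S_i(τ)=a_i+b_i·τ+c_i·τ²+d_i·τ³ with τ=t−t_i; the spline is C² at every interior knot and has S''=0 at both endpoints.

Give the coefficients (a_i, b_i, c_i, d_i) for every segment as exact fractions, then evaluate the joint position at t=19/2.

  seg 0: a=1 b=-193/253 c=0 d=-20/759
  seg 1: a=-2 b=-373/253 c=-60/253 d=60/253
  seg 2: a=-4 b=107/253 c=300/253 d=-14/23
  seg 3: a=-3 b=245/253 c=-162/253 d=411/2024
  seg 4: a=-2 b=427/506 c=585/1012 d=-65/1012
S(19/2) = 2831/8096

Δ: Δ0=-1, Δ1=-1, Δ2=1, Δ3=1/2, Δ4=2
row 1: diag=10, rhs=0; c'=1/5, d'=0
row 2: denom=6−2·1/5=28/5; d'=(12−2·0)/(28/5)=15/7
row 3: denom=6−1·5/28=163/28; d'=(-3−1·15/7)/(163/28)=-144/163
row 4: denom=10−2·56/163=1518/163; d'=(9−2·-144/163)/(1518/163)=585/506
back: M4=585/506
back: M3=-144/163−56/163·585/506=-324/253
back: M2=15/7−5/28·-324/253=600/253
back: M1=0−1/5·600/253=-120/253
M: M0=0, M1=-120/253, M2=600/253, M3=-324/253, M4=585/506, M5=0
seg 0: a=1, c=M0/2=0, d=(M1−M0)/(6·3)=-20/759, b=Δ0−h0·(2M0+M1)/6=-193/253
seg 1: a=-2, c=M1/2=-60/253, d=(M2−M1)/(6·2)=60/253, b=Δ1−h1·(2M1+M2)/6=-373/253
seg 2: a=-4, c=M2/2=300/253, d=(M3−M2)/(6·1)=-14/23, b=Δ2−h2·(2M2+M3)/6=107/253
seg 3: a=-3, c=M3/2=-162/253, d=(M4−M3)/(6·2)=411/2024, b=Δ3−h3·(2M3+M4)/6=245/253
seg 4: a=-2, c=M4/2=585/1012, d=(M5−M4)/(6·3)=-65/1012, b=Δ4−h4·(2M4+M5)/6=427/506
t_q=19/2 → seg 4, τ=3/2; S=-2+427/506·τ+585/1012·τ²+-65/1012·τ³=2831/8096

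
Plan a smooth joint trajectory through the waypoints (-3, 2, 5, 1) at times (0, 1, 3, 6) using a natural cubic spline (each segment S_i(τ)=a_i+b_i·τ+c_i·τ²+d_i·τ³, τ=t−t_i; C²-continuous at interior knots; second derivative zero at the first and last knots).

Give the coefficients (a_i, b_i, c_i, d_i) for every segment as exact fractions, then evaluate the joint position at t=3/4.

  seg 0: a=-3 b=116/21 c=0 d=-11/21
  seg 1: a=2 b=83/21 c=-11/7 d=29/168
  seg 2: a=5 b=-11/42 c=-15/28 d=5/84
S(3/4) = 59/64

Δ: Δ0=5, Δ1=3/2, Δ2=-4/3
row 1: diag=6, rhs=-21; c'=1/3, d'=-7/2
row 2: denom=10−2·1/3=28/3; d'=(-17−2·-7/2)/(28/3)=-15/14
back: M2=-15/14
back: M1=-7/2−1/3·-15/14=-22/7
M: M0=0, M1=-22/7, M2=-15/14, M3=0
seg 0: a=-3, c=M0/2=0, d=(M1−M0)/(6·1)=-11/21, b=Δ0−h0·(2M0+M1)/6=116/21
seg 1: a=2, c=M1/2=-11/7, d=(M2−M1)/(6·2)=29/168, b=Δ1−h1·(2M1+M2)/6=83/21
seg 2: a=5, c=M2/2=-15/28, d=(M3−M2)/(6·3)=5/84, b=Δ2−h2·(2M2+M3)/6=-11/42
t_q=3/4 → seg 0, τ=3/4; S=-3+116/21·τ+0·τ²+-11/21·τ³=59/64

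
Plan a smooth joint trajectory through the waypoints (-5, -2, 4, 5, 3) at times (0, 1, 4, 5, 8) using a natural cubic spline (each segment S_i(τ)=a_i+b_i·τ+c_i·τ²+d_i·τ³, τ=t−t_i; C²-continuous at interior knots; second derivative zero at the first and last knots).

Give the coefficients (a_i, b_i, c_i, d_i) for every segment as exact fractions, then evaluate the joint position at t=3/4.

  seg 0: a=-5 b=335/108 c=0 d=-11/108
  seg 1: a=-2 b=151/54 c=-11/36 d=13/972
  seg 2: a=4 b=143/108 c=-5/27 d=-5/36
  seg 3: a=5 b=29/54 c=-65/108 d=65/972
S(3/4) = -6259/2304

Δ: Δ0=3, Δ1=2, Δ2=1, Δ3=-2/3
row 1: diag=8, rhs=-6; c'=3/8, d'=-3/4
row 2: denom=8−3·3/8=55/8; d'=(-6−3·-3/4)/(55/8)=-6/11
row 3: denom=8−1·8/55=432/55; d'=(-10−1·-6/11)/(432/55)=-65/54
back: M3=-65/54
back: M2=-6/11−8/55·-65/54=-10/27
back: M1=-3/4−3/8·-10/27=-11/18
M: M0=0, M1=-11/18, M2=-10/27, M3=-65/54, M4=0
seg 0: a=-5, c=M0/2=0, d=(M1−M0)/(6·1)=-11/108, b=Δ0−h0·(2M0+M1)/6=335/108
seg 1: a=-2, c=M1/2=-11/36, d=(M2−M1)/(6·3)=13/972, b=Δ1−h1·(2M1+M2)/6=151/54
seg 2: a=4, c=M2/2=-5/27, d=(M3−M2)/(6·1)=-5/36, b=Δ2−h2·(2M2+M3)/6=143/108
seg 3: a=5, c=M3/2=-65/108, d=(M4−M3)/(6·3)=65/972, b=Δ3−h3·(2M3+M4)/6=29/54
t_q=3/4 → seg 0, τ=3/4; S=-5+335/108·τ+0·τ²+-11/108·τ³=-6259/2304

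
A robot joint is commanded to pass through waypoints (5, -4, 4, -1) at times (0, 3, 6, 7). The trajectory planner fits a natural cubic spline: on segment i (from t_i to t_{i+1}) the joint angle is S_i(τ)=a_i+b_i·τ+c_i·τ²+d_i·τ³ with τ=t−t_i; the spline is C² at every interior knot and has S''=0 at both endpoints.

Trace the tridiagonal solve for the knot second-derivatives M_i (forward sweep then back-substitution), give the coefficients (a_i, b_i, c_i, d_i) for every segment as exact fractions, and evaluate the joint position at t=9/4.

Δ: Δ0=-3, Δ1=8/3, Δ2=-5
row 1: diag=12, rhs=34; c'=1/4, d'=17/6
row 2: denom=8−3·1/4=29/4; d'=(-46−3·17/6)/(29/4)=-218/29
back: M2=-218/29
back: M1=17/6−1/4·-218/29=410/87
M: M0=0, M1=410/87, M2=-218/29, M3=0
seg 0: a=5, c=M0/2=0, d=(M1−M0)/(6·3)=205/783, b=Δ0−h0·(2M0+M1)/6=-466/87
seg 1: a=-4, c=M1/2=205/87, d=(M2−M1)/(6·3)=-532/783, b=Δ1−h1·(2M1+M2)/6=149/87
seg 2: a=4, c=M2/2=-109/29, d=(M3−M2)/(6·1)=109/87, b=Δ2−h2·(2M2+M3)/6=-217/87
t_q=9/4 → seg 0, τ=9/4; S=5+-466/87·τ+0·τ²+205/783·τ³=-7553/1856

  seg 0: a=5 b=-466/87 c=0 d=205/783
  seg 1: a=-4 b=149/87 c=205/87 d=-532/783
  seg 2: a=4 b=-217/87 c=-109/29 d=109/87
S(9/4) = -7553/1856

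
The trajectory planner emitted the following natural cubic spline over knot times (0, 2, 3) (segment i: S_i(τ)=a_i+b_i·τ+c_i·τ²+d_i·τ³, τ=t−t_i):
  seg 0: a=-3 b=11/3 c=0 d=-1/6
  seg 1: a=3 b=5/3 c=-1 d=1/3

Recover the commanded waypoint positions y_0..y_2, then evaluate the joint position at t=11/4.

y_0 = S_0(0) = a_0 = -3
y_1 = S_1(0) = a_1 = 3
y_2 = S_1(1) = 4
t_q=11/4 is in segment 1 (τ=3/4); S_1(τ)=245/64

y_0=-3 y_1=3 y_2=4
S(11/4) = 245/64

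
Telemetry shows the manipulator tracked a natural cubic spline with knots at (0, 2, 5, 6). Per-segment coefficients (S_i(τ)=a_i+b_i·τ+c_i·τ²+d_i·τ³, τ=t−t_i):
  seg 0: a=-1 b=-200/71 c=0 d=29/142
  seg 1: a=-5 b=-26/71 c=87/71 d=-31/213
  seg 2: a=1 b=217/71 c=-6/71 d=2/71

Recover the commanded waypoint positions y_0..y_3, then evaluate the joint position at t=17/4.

y_0=-1 y_1=-5 y_2=1 y_3=4
S(17/4) = -5809/4544

y_0 = S_0(0) = a_0 = -1
y_1 = S_1(0) = a_1 = -5
y_2 = S_2(0) = a_2 = 1
y_3 = S_2(1) = 4
t_q=17/4 is in segment 1 (τ=9/4); S_1(τ)=-5809/4544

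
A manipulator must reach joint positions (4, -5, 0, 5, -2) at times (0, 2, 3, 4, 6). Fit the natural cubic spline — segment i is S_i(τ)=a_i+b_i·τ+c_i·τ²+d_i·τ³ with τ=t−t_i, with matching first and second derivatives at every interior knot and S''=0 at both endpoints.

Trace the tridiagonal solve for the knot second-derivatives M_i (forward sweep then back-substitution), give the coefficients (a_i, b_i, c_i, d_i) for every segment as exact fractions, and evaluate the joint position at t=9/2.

  seg 0: a=4 b=-169/22 c=0 d=35/44
  seg 1: a=-5 b=41/22 c=105/22 d=-18/11
  seg 2: a=0 b=13/2 c=-3/22 d=-15/11
  seg 3: a=5 b=47/22 c=-93/22 d=31/44
S(9/2) = 1795/352

Δ: Δ0=-9/2, Δ1=5, Δ2=5, Δ3=-7/2
row 1: diag=6, rhs=57; c'=1/6, d'=19/2
row 2: denom=4−1·1/6=23/6; d'=(0−1·19/2)/(23/6)=-57/23
row 3: denom=6−1·6/23=132/23; d'=(-51−1·-57/23)/(132/23)=-93/11
back: M3=-93/11
back: M2=-57/23−6/23·-93/11=-3/11
back: M1=19/2−1/6·-3/11=105/11
M: M0=0, M1=105/11, M2=-3/11, M3=-93/11, M4=0
seg 0: a=4, c=M0/2=0, d=(M1−M0)/(6·2)=35/44, b=Δ0−h0·(2M0+M1)/6=-169/22
seg 1: a=-5, c=M1/2=105/22, d=(M2−M1)/(6·1)=-18/11, b=Δ1−h1·(2M1+M2)/6=41/22
seg 2: a=0, c=M2/2=-3/22, d=(M3−M2)/(6·1)=-15/11, b=Δ2−h2·(2M2+M3)/6=13/2
seg 3: a=5, c=M3/2=-93/22, d=(M4−M3)/(6·2)=31/44, b=Δ3−h3·(2M3+M4)/6=47/22
t_q=9/2 → seg 3, τ=1/2; S=5+47/22·τ+-93/22·τ²+31/44·τ³=1795/352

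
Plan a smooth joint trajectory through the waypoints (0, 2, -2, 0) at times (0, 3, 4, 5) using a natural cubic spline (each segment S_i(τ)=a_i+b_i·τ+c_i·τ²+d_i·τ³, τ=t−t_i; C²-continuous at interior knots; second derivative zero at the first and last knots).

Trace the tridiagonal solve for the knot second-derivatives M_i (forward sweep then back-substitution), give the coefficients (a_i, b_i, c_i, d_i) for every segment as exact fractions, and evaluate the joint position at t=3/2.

  seg 0: a=0 b=284/93 c=0 d=-74/279
  seg 1: a=2 b=-382/93 c=-74/31 d=232/93
  seg 2: a=-2 b=-130/93 c=158/31 d=-158/93
S(3/2) = 457/124

Δ: Δ0=2/3, Δ1=-4, Δ2=2
row 1: diag=8, rhs=-28; c'=1/8, d'=-7/2
row 2: denom=4−1·1/8=31/8; d'=(36−1·-7/2)/(31/8)=316/31
back: M2=316/31
back: M1=-7/2−1/8·316/31=-148/31
M: M0=0, M1=-148/31, M2=316/31, M3=0
seg 0: a=0, c=M0/2=0, d=(M1−M0)/(6·3)=-74/279, b=Δ0−h0·(2M0+M1)/6=284/93
seg 1: a=2, c=M1/2=-74/31, d=(M2−M1)/(6·1)=232/93, b=Δ1−h1·(2M1+M2)/6=-382/93
seg 2: a=-2, c=M2/2=158/31, d=(M3−M2)/(6·1)=-158/93, b=Δ2−h2·(2M2+M3)/6=-130/93
t_q=3/2 → seg 0, τ=3/2; S=0+284/93·τ+0·τ²+-74/279·τ³=457/124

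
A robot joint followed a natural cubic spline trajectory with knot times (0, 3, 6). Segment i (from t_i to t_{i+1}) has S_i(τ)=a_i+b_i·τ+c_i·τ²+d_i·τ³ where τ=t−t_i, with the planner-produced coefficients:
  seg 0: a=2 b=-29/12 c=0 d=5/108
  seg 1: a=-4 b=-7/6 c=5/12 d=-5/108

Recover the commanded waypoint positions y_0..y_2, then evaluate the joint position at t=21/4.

y_0 = S_0(0) = a_0 = 2
y_1 = S_1(0) = a_1 = -4
y_2 = S_1(3) = -5
t_q=21/4 is in segment 1 (τ=9/4); S_1(τ)=-1291/256

y_0=2 y_1=-4 y_2=-5
S(21/4) = -1291/256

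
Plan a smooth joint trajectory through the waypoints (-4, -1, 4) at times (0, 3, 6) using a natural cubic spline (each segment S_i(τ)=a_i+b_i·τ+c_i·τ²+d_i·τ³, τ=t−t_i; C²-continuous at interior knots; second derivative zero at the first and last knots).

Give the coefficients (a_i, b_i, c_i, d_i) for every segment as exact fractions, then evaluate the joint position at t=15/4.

Δ: Δ0=1, Δ1=5/3
row 1: diag=12, rhs=4; c'=1/4, d'=1/3
back: M1=1/3
M: M0=0, M1=1/3, M2=0
seg 0: a=-4, c=M0/2=0, d=(M1−M0)/(6·3)=1/54, b=Δ0−h0·(2M0+M1)/6=5/6
seg 1: a=-1, c=M1/2=1/6, d=(M2−M1)/(6·3)=-1/54, b=Δ1−h1·(2M1+M2)/6=4/3
t_q=15/4 → seg 1, τ=3/4; S=-1+4/3·τ+1/6·τ²+-1/54·τ³=11/128

  seg 0: a=-4 b=5/6 c=0 d=1/54
  seg 1: a=-1 b=4/3 c=1/6 d=-1/54
S(15/4) = 11/128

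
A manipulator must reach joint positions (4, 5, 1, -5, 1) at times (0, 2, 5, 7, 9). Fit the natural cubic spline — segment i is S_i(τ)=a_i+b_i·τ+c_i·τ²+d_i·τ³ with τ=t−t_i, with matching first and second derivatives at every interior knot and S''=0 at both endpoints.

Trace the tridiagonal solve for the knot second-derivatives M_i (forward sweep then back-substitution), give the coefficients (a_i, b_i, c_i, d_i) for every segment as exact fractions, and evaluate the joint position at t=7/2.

  seg 0: a=4 b=353/516 c=0 d=-95/2064
  seg 1: a=5 b=17/129 c=-95/344 d=-73/1032
  seg 2: a=1 b=-3545/1032 c=-157/172 d=2333/4128
  seg 3: a=-5 b=-157/516 c=1705/688 d=-1705/4128
S(7/2) = 11937/2752

Δ: Δ0=1/2, Δ1=-4/3, Δ2=-3, Δ3=3
row 1: diag=10, rhs=-11; c'=3/10, d'=-11/10
row 2: denom=10−3·3/10=91/10; d'=(-10−3·-11/10)/(91/10)=-67/91
row 3: denom=8−2·20/91=688/91; d'=(36−2·-67/91)/(688/91)=1705/344
back: M3=1705/344
back: M2=-67/91−20/91·1705/344=-157/86
back: M1=-11/10−3/10·-157/86=-95/172
M: M0=0, M1=-95/172, M2=-157/86, M3=1705/344, M4=0
seg 0: a=4, c=M0/2=0, d=(M1−M0)/(6·2)=-95/2064, b=Δ0−h0·(2M0+M1)/6=353/516
seg 1: a=5, c=M1/2=-95/344, d=(M2−M1)/(6·3)=-73/1032, b=Δ1−h1·(2M1+M2)/6=17/129
seg 2: a=1, c=M2/2=-157/172, d=(M3−M2)/(6·2)=2333/4128, b=Δ2−h2·(2M2+M3)/6=-3545/1032
seg 3: a=-5, c=M3/2=1705/688, d=(M4−M3)/(6·2)=-1705/4128, b=Δ3−h3·(2M3+M4)/6=-157/516
t_q=7/2 → seg 1, τ=3/2; S=5+17/129·τ+-95/344·τ²+-73/1032·τ³=11937/2752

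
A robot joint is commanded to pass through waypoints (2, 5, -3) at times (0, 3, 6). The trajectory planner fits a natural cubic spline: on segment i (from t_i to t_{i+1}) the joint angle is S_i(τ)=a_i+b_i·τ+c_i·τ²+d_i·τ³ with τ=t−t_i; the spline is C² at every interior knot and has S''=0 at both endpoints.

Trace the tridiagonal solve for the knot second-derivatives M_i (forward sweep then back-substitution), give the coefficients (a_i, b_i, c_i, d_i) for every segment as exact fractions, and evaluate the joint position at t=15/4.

Δ: Δ0=1, Δ1=-8/3
row 1: diag=12, rhs=-22; c'=1/4, d'=-11/6
back: M1=-11/6
M: M0=0, M1=-11/6, M2=0
seg 0: a=2, c=M0/2=0, d=(M1−M0)/(6·3)=-11/108, b=Δ0−h0·(2M0+M1)/6=23/12
seg 1: a=5, c=M1/2=-11/12, d=(M2−M1)/(6·3)=11/108, b=Δ1−h1·(2M1+M2)/6=-5/6
t_q=15/4 → seg 1, τ=3/4; S=5+-5/6·τ+-11/12·τ²+11/108·τ³=999/256

  seg 0: a=2 b=23/12 c=0 d=-11/108
  seg 1: a=5 b=-5/6 c=-11/12 d=11/108
S(15/4) = 999/256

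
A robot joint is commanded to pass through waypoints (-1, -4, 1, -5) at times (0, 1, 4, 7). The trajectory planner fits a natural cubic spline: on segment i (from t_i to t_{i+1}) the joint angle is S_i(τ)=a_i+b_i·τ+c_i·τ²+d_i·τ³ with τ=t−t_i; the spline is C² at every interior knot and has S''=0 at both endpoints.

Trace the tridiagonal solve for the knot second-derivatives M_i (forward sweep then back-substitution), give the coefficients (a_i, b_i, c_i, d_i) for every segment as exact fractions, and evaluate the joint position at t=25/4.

  seg 0: a=-1 b=-328/87 c=0 d=67/87
  seg 1: a=-4 b=-127/87 c=67/29 d=-331/783
  seg 2: a=1 b=86/87 c=-130/87 d=130/783
S(25/4) = -2273/928

Δ: Δ0=-3, Δ1=5/3, Δ2=-2
row 1: diag=8, rhs=28; c'=3/8, d'=7/2
row 2: denom=12−3·3/8=87/8; d'=(-22−3·7/2)/(87/8)=-260/87
back: M2=-260/87
back: M1=7/2−3/8·-260/87=134/29
M: M0=0, M1=134/29, M2=-260/87, M3=0
seg 0: a=-1, c=M0/2=0, d=(M1−M0)/(6·1)=67/87, b=Δ0−h0·(2M0+M1)/6=-328/87
seg 1: a=-4, c=M1/2=67/29, d=(M2−M1)/(6·3)=-331/783, b=Δ1−h1·(2M1+M2)/6=-127/87
seg 2: a=1, c=M2/2=-130/87, d=(M3−M2)/(6·3)=130/783, b=Δ2−h2·(2M2+M3)/6=86/87
t_q=25/4 → seg 2, τ=9/4; S=1+86/87·τ+-130/87·τ²+130/783·τ³=-2273/928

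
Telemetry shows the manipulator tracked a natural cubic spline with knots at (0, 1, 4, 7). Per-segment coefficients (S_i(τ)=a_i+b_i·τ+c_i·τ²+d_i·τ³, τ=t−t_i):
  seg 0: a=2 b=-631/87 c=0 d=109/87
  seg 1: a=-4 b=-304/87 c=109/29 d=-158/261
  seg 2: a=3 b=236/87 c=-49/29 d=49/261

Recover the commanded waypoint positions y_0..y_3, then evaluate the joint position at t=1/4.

y_0=2 y_1=-4 y_2=3 y_3=1
S(1/4) = 383/1856

y_0 = S_0(0) = a_0 = 2
y_1 = S_1(0) = a_1 = -4
y_2 = S_2(0) = a_2 = 3
y_3 = S_2(3) = 1
t_q=1/4 is in segment 0 (τ=1/4); S_0(τ)=383/1856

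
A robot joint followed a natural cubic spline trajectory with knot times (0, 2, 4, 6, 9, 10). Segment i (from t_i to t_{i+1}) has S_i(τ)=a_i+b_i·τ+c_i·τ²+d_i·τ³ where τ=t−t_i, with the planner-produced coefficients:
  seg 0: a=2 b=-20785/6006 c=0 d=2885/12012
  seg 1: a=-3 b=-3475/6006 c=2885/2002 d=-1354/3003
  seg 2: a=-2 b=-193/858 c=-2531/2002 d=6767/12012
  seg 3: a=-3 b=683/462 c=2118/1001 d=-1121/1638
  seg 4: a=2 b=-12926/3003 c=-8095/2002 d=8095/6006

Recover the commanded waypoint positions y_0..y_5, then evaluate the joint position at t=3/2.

y_0 = S_0(0) = a_0 = 2
y_1 = S_1(0) = a_1 = -3
y_2 = S_2(0) = a_2 = -2
y_3 = S_3(0) = a_3 = -3
y_4 = S_4(0) = a_4 = 2
y_5 = S_4(1) = -5
t_q=3/2 is in segment 0 (τ=3/2); S_0(τ)=-10893/4576

y_0=2 y_1=-3 y_2=-2 y_3=-3 y_4=2 y_5=-5
S(3/2) = -10893/4576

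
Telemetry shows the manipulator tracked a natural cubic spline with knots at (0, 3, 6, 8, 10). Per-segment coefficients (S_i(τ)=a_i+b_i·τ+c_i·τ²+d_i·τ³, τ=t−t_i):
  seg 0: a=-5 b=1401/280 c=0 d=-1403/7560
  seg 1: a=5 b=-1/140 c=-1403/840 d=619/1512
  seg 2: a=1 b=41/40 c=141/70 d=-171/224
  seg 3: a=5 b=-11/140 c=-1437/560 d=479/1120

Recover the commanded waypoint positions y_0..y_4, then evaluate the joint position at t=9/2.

y_0 = S_0(0) = a_0 = -5
y_1 = S_1(0) = a_1 = 5
y_2 = S_2(0) = a_2 = 1
y_3 = S_3(0) = a_3 = 5
y_4 = S_3(2) = -2
t_q=9/2 is in segment 1 (τ=3/2); S_1(τ)=5853/2240

y_0=-5 y_1=5 y_2=1 y_3=5 y_4=-2
S(9/2) = 5853/2240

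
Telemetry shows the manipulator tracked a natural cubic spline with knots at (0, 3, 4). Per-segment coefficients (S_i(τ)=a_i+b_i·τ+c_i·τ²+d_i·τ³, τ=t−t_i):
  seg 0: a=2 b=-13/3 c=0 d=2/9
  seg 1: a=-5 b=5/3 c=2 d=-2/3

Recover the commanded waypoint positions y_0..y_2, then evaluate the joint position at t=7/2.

y_0 = S_0(0) = a_0 = 2
y_1 = S_1(0) = a_1 = -5
y_2 = S_1(1) = -2
t_q=7/2 is in segment 1 (τ=1/2); S_1(τ)=-15/4

y_0=2 y_1=-5 y_2=-2
S(7/2) = -15/4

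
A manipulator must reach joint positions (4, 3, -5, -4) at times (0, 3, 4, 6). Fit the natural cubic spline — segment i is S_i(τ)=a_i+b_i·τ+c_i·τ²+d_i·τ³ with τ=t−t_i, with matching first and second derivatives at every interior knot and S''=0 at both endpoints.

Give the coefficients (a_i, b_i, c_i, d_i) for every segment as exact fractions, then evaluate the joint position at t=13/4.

Δ: Δ0=-1/3, Δ1=-8, Δ2=1/2
row 1: diag=8, rhs=-46; c'=1/8, d'=-23/4
row 2: denom=6−1·1/8=47/8; d'=(51−1·-23/4)/(47/8)=454/47
back: M2=454/47
back: M1=-23/4−1/8·454/47=-327/47
M: M0=0, M1=-327/47, M2=454/47, M3=0
seg 0: a=4, c=M0/2=0, d=(M1−M0)/(6·3)=-109/282, b=Δ0−h0·(2M0+M1)/6=887/282
seg 1: a=3, c=M1/2=-327/94, d=(M2−M1)/(6·1)=781/282, b=Δ1−h1·(2M1+M2)/6=-1028/141
seg 2: a=-5, c=M2/2=227/47, d=(M3−M2)/(6·2)=-227/282, b=Δ2−h2·(2M2+M3)/6=-1675/282
t_q=13/4 → seg 1, τ=1/4; S=3+-1028/141·τ+-327/94·τ²+781/282·τ³=6035/6016

  seg 0: a=4 b=887/282 c=0 d=-109/282
  seg 1: a=3 b=-1028/141 c=-327/94 d=781/282
  seg 2: a=-5 b=-1675/282 c=227/47 d=-227/282
S(13/4) = 6035/6016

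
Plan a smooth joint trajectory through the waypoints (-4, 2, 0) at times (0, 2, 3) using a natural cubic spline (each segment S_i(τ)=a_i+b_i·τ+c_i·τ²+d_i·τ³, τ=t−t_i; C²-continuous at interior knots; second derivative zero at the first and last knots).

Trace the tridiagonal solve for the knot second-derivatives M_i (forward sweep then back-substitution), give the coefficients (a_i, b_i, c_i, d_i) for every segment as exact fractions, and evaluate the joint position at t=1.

  seg 0: a=-4 b=14/3 c=0 d=-5/12
  seg 1: a=2 b=-1/3 c=-5/2 d=5/6
S(1) = 1/4

Δ: Δ0=3, Δ1=-2
row 1: diag=6, rhs=-30; c'=1/6, d'=-5
back: M1=-5
M: M0=0, M1=-5, M2=0
seg 0: a=-4, c=M0/2=0, d=(M1−M0)/(6·2)=-5/12, b=Δ0−h0·(2M0+M1)/6=14/3
seg 1: a=2, c=M1/2=-5/2, d=(M2−M1)/(6·1)=5/6, b=Δ1−h1·(2M1+M2)/6=-1/3
t_q=1 → seg 0, τ=1; S=-4+14/3·τ+0·τ²+-5/12·τ³=1/4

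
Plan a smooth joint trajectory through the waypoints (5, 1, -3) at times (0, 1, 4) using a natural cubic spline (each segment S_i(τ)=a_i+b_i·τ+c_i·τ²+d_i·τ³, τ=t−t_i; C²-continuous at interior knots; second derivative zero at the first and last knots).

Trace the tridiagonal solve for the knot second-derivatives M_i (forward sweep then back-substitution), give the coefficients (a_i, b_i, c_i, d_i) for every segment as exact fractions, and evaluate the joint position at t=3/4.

Δ: Δ0=-4, Δ1=-4/3
row 1: diag=8, rhs=16; c'=3/8, d'=2
back: M1=2
M: M0=0, M1=2, M2=0
seg 0: a=5, c=M0/2=0, d=(M1−M0)/(6·1)=1/3, b=Δ0−h0·(2M0+M1)/6=-13/3
seg 1: a=1, c=M1/2=1, d=(M2−M1)/(6·3)=-1/9, b=Δ1−h1·(2M1+M2)/6=-10/3
t_q=3/4 → seg 0, τ=3/4; S=5+-13/3·τ+0·τ²+1/3·τ³=121/64

  seg 0: a=5 b=-13/3 c=0 d=1/3
  seg 1: a=1 b=-10/3 c=1 d=-1/9
S(3/4) = 121/64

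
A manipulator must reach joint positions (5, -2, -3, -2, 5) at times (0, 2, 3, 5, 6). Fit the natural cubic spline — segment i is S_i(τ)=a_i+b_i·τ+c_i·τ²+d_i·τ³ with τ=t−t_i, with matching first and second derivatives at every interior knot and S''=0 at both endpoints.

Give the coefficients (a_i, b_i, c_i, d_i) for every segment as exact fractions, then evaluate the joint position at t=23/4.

Δ: Δ0=-7/2, Δ1=-1, Δ2=1/2, Δ3=7
row 1: diag=6, rhs=15; c'=1/6, d'=5/2
row 2: denom=6−1·1/6=35/6; d'=(9−1·5/2)/(35/6)=39/35
row 3: denom=6−2·12/35=186/35; d'=(39−2·39/35)/(186/35)=429/62
back: M3=429/62
back: M2=39/35−12/35·429/62=-39/31
back: M1=5/2−1/6·-39/31=84/31
M: M0=0, M1=84/31, M2=-39/31, M3=429/62, M4=0
seg 0: a=5, c=M0/2=0, d=(M1−M0)/(6·2)=7/31, b=Δ0−h0·(2M0+M1)/6=-273/62
seg 1: a=-2, c=M1/2=42/31, d=(M2−M1)/(6·1)=-41/62, b=Δ1−h1·(2M1+M2)/6=-105/62
seg 2: a=-3, c=M2/2=-39/62, d=(M3−M2)/(6·2)=169/248, b=Δ2−h2·(2M2+M3)/6=-30/31
seg 3: a=-2, c=M3/2=429/124, d=(M4−M3)/(6·1)=-143/124, b=Δ3−h3·(2M3+M4)/6=291/62
t_q=23/4 → seg 3, τ=3/4; S=-2+291/62·τ+429/124·τ²+-143/124·τ³=23647/7936

  seg 0: a=5 b=-273/62 c=0 d=7/31
  seg 1: a=-2 b=-105/62 c=42/31 d=-41/62
  seg 2: a=-3 b=-30/31 c=-39/62 d=169/248
  seg 3: a=-2 b=291/62 c=429/124 d=-143/124
S(23/4) = 23647/7936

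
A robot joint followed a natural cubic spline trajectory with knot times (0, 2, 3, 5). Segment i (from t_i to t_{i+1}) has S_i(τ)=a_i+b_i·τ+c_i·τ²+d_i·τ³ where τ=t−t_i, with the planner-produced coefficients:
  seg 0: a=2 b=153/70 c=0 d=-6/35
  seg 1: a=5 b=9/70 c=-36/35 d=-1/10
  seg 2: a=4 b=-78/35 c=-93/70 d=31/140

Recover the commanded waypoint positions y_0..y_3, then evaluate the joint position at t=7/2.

y_0 = S_0(0) = a_0 = 2
y_1 = S_1(0) = a_1 = 5
y_2 = S_2(0) = a_2 = 4
y_3 = S_2(2) = -4
t_q=7/2 is in segment 2 (τ=1/2); S_2(τ)=413/160

y_0=2 y_1=5 y_2=4 y_3=-4
S(7/2) = 413/160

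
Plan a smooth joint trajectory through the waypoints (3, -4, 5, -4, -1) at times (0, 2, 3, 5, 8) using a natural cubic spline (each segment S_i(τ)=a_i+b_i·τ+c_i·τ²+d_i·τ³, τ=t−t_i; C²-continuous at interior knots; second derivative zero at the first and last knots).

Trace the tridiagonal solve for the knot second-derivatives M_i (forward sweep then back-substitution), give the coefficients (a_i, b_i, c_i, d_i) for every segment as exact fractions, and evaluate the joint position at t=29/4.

  seg 0: a=3 b=-2833/326 c=0 d=423/326
  seg 1: a=-4 b=2243/326 c=1269/163 d=-1847/326
  seg 2: a=5 b=889/163 c=-3003/326 d=2761/1304
  seg 3: a=-4 b=-1951/326 c=2277/652 d=-253/652
S(29/4) = -175489/41728

Δ: Δ0=-7/2, Δ1=9, Δ2=-9/2, Δ3=1
row 1: diag=6, rhs=75; c'=1/6, d'=25/2
row 2: denom=6−1·1/6=35/6; d'=(-81−1·25/2)/(35/6)=-561/35
row 3: denom=10−2·12/35=326/35; d'=(33−2·-561/35)/(326/35)=2277/326
back: M3=2277/326
back: M2=-561/35−12/35·2277/326=-3003/163
back: M1=25/2−1/6·-3003/163=2538/163
M: M0=0, M1=2538/163, M2=-3003/163, M3=2277/326, M4=0
seg 0: a=3, c=M0/2=0, d=(M1−M0)/(6·2)=423/326, b=Δ0−h0·(2M0+M1)/6=-2833/326
seg 1: a=-4, c=M1/2=1269/163, d=(M2−M1)/(6·1)=-1847/326, b=Δ1−h1·(2M1+M2)/6=2243/326
seg 2: a=5, c=M2/2=-3003/326, d=(M3−M2)/(6·2)=2761/1304, b=Δ2−h2·(2M2+M3)/6=889/163
seg 3: a=-4, c=M3/2=2277/652, d=(M4−M3)/(6·3)=-253/652, b=Δ3−h3·(2M3+M4)/6=-1951/326
t_q=29/4 → seg 3, τ=9/4; S=-4+-1951/326·τ+2277/652·τ²+-253/652·τ³=-175489/41728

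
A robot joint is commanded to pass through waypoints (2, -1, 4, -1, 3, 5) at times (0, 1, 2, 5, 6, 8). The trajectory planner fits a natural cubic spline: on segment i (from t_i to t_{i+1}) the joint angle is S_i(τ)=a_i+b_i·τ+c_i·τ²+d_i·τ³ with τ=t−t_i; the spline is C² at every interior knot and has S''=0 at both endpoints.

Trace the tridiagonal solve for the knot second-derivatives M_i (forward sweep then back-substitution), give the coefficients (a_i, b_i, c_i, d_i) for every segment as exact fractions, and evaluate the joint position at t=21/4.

  seg 0: a=2 b=-20170/3723 c=0 d=9001/3723
  seg 1: a=-1 b=6833/3723 c=9001/1241 d=-15221/3723
  seg 2: a=4 b=15176/3723 c=-6220/1241 d=11533/11169
  seg 3: a=-1 b=7013/3723 c=5313/1241 d=-8060/3723
  seg 4: a=3 b=14711/3723 c=-2747/1241 d=2747/7446
S(21/4) = -733/2482

Δ: Δ0=-3, Δ1=5, Δ2=-5/3, Δ3=4, Δ4=1
row 1: diag=4, rhs=48; c'=1/4, d'=12
row 2: denom=8−1·1/4=31/4; d'=(-40−1·12)/(31/4)=-208/31
row 3: denom=8−3·12/31=212/31; d'=(34−3·-208/31)/(212/31)=839/106
row 4: denom=6−1·31/212=1241/212; d'=(-18−1·839/106)/(1241/212)=-5494/1241
back: M4=-5494/1241
back: M3=839/106−31/212·-5494/1241=10626/1241
back: M2=-208/31−12/31·10626/1241=-12440/1241
back: M1=12−1/4·-12440/1241=18002/1241
M: M0=0, M1=18002/1241, M2=-12440/1241, M3=10626/1241, M4=-5494/1241, M5=0
seg 0: a=2, c=M0/2=0, d=(M1−M0)/(6·1)=9001/3723, b=Δ0−h0·(2M0+M1)/6=-20170/3723
seg 1: a=-1, c=M1/2=9001/1241, d=(M2−M1)/(6·1)=-15221/3723, b=Δ1−h1·(2M1+M2)/6=6833/3723
seg 2: a=4, c=M2/2=-6220/1241, d=(M3−M2)/(6·3)=11533/11169, b=Δ2−h2·(2M2+M3)/6=15176/3723
seg 3: a=-1, c=M3/2=5313/1241, d=(M4−M3)/(6·1)=-8060/3723, b=Δ3−h3·(2M3+M4)/6=7013/3723
seg 4: a=3, c=M4/2=-2747/1241, d=(M5−M4)/(6·2)=2747/7446, b=Δ4−h4·(2M4+M5)/6=14711/3723
t_q=21/4 → seg 3, τ=1/4; S=-1+7013/3723·τ+5313/1241·τ²+-8060/3723·τ³=-733/2482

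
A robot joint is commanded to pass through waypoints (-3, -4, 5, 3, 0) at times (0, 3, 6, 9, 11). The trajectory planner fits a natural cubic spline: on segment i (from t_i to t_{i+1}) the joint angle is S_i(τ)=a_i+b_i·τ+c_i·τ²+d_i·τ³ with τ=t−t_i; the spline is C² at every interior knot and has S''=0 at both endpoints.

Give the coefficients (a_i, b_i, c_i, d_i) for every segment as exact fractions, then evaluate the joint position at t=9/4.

  seg 0: a=-3 b=-407/276 c=0 d=35/276
  seg 1: a=-4 b=269/138 c=105/92 d=-655/2484
  seg 2: a=5 b=463/276 c=-85/69 d=373/2484
  seg 3: a=3 b=-229/138 c=11/92 d=-11/552
S(9/4) = -28695/5888

Δ: Δ0=-1/3, Δ1=3, Δ2=-2/3, Δ3=-3/2
row 1: diag=12, rhs=20; c'=1/4, d'=5/3
row 2: denom=12−3·1/4=45/4; d'=(-22−3·5/3)/(45/4)=-12/5
row 3: denom=10−3·4/15=46/5; d'=(-5−3·-12/5)/(46/5)=11/46
back: M3=11/46
back: M2=-12/5−4/15·11/46=-170/69
back: M1=5/3−1/4·-170/69=105/46
M: M0=0, M1=105/46, M2=-170/69, M3=11/46, M4=0
seg 0: a=-3, c=M0/2=0, d=(M1−M0)/(6·3)=35/276, b=Δ0−h0·(2M0+M1)/6=-407/276
seg 1: a=-4, c=M1/2=105/92, d=(M2−M1)/(6·3)=-655/2484, b=Δ1−h1·(2M1+M2)/6=269/138
seg 2: a=5, c=M2/2=-85/69, d=(M3−M2)/(6·3)=373/2484, b=Δ2−h2·(2M2+M3)/6=463/276
seg 3: a=3, c=M3/2=11/92, d=(M4−M3)/(6·2)=-11/552, b=Δ3−h3·(2M3+M4)/6=-229/138
t_q=9/4 → seg 0, τ=9/4; S=-3+-407/276·τ+0·τ²+35/276·τ³=-28695/5888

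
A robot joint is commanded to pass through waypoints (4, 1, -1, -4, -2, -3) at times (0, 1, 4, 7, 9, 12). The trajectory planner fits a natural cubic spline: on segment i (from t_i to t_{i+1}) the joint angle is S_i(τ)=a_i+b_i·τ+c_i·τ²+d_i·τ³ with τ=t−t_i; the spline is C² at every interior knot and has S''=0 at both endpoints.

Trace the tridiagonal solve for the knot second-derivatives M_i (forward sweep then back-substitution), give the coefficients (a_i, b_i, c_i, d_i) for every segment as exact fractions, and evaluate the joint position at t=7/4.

  seg 0: a=4 b=-4279/1272 c=0 d=463/1272
  seg 1: a=1 b=-1445/636 c=463/424 d=-2125/11448
  seg 2: a=-1 b=-931/1272 c=-92/159 d=1867/11448
  seg 3: a=-4 b=127/636 c=377/424 d=-311/1272
  seg 4: a=-2 b=523/636 c=-245/424 d=245/3816
S(7/4) = -4561/27136

Δ: Δ0=-3, Δ1=-2/3, Δ2=-1, Δ3=1, Δ4=-1/3
row 1: diag=8, rhs=14; c'=3/8, d'=7/4
row 2: denom=12−3·3/8=87/8; d'=(-2−3·7/4)/(87/8)=-2/3
row 3: denom=10−3·8/29=266/29; d'=(12−3·-2/3)/(266/29)=29/19
row 4: denom=10−2·29/133=1272/133; d'=(-8−2·29/19)/(1272/133)=-245/212
back: M4=-245/212
back: M3=29/19−29/133·-245/212=377/212
back: M2=-2/3−8/29·377/212=-184/159
back: M1=7/4−3/8·-184/159=463/212
M: M0=0, M1=463/212, M2=-184/159, M3=377/212, M4=-245/212, M5=0
seg 0: a=4, c=M0/2=0, d=(M1−M0)/(6·1)=463/1272, b=Δ0−h0·(2M0+M1)/6=-4279/1272
seg 1: a=1, c=M1/2=463/424, d=(M2−M1)/(6·3)=-2125/11448, b=Δ1−h1·(2M1+M2)/6=-1445/636
seg 2: a=-1, c=M2/2=-92/159, d=(M3−M2)/(6·3)=1867/11448, b=Δ2−h2·(2M2+M3)/6=-931/1272
seg 3: a=-4, c=M3/2=377/424, d=(M4−M3)/(6·2)=-311/1272, b=Δ3−h3·(2M3+M4)/6=127/636
seg 4: a=-2, c=M4/2=-245/424, d=(M5−M4)/(6·3)=245/3816, b=Δ4−h4·(2M4+M5)/6=523/636
t_q=7/4 → seg 1, τ=3/4; S=1+-1445/636·τ+463/424·τ²+-2125/11448·τ³=-4561/27136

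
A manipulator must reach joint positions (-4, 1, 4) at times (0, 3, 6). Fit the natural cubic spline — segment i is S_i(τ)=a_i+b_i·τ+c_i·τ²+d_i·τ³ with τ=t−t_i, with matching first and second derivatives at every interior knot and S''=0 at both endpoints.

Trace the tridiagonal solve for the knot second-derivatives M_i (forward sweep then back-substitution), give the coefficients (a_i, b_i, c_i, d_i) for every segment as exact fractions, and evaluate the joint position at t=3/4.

Δ: Δ0=5/3, Δ1=1
row 1: diag=12, rhs=-4; c'=1/4, d'=-1/3
back: M1=-1/3
M: M0=0, M1=-1/3, M2=0
seg 0: a=-4, c=M0/2=0, d=(M1−M0)/(6·3)=-1/54, b=Δ0−h0·(2M0+M1)/6=11/6
seg 1: a=1, c=M1/2=-1/6, d=(M2−M1)/(6·3)=1/54, b=Δ1−h1·(2M1+M2)/6=4/3
t_q=3/4 → seg 0, τ=3/4; S=-4+11/6·τ+0·τ²+-1/54·τ³=-337/128

  seg 0: a=-4 b=11/6 c=0 d=-1/54
  seg 1: a=1 b=4/3 c=-1/6 d=1/54
S(3/4) = -337/128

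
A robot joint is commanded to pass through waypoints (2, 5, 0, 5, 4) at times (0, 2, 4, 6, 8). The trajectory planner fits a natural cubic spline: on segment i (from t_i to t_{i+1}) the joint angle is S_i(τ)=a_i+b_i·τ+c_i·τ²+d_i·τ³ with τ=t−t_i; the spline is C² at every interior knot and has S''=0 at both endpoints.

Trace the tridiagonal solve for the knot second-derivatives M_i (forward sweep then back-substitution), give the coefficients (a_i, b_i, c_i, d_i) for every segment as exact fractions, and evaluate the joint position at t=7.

  seg 0: a=2 b=167/56 c=0 d=-83/224
  seg 1: a=5 b=-41/28 c=-249/112 d=191/224
  seg 2: a=0 b=-1/8 c=81/28 d=-177/224
  seg 3: a=5 b=55/28 c=-207/112 d=69/224
S(7) = 1215/224

Δ: Δ0=3/2, Δ1=-5/2, Δ2=5/2, Δ3=-1/2
row 1: diag=8, rhs=-24; c'=1/4, d'=-3
row 2: denom=8−2·1/4=15/2; d'=(30−2·-3)/(15/2)=24/5
row 3: denom=8−2·4/15=112/15; d'=(-18−2·24/5)/(112/15)=-207/56
back: M3=-207/56
back: M2=24/5−4/15·-207/56=81/14
back: M1=-3−1/4·81/14=-249/56
M: M0=0, M1=-249/56, M2=81/14, M3=-207/56, M4=0
seg 0: a=2, c=M0/2=0, d=(M1−M0)/(6·2)=-83/224, b=Δ0−h0·(2M0+M1)/6=167/56
seg 1: a=5, c=M1/2=-249/112, d=(M2−M1)/(6·2)=191/224, b=Δ1−h1·(2M1+M2)/6=-41/28
seg 2: a=0, c=M2/2=81/28, d=(M3−M2)/(6·2)=-177/224, b=Δ2−h2·(2M2+M3)/6=-1/8
seg 3: a=5, c=M3/2=-207/112, d=(M4−M3)/(6·2)=69/224, b=Δ3−h3·(2M3+M4)/6=55/28
t_q=7 → seg 3, τ=1; S=5+55/28·τ+-207/112·τ²+69/224·τ³=1215/224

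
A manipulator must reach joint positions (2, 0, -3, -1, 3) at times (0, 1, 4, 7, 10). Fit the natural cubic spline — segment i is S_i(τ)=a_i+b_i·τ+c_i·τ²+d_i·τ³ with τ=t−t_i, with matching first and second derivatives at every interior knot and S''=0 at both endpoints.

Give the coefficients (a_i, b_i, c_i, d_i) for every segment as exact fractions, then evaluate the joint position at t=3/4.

Δ: Δ0=-2, Δ1=-1, Δ2=2/3, Δ3=4/3
row 1: diag=8, rhs=6; c'=3/8, d'=3/4
row 2: denom=12−3·3/8=87/8; d'=(10−3·3/4)/(87/8)=62/87
row 3: denom=12−3·8/29=324/29; d'=(4−3·62/87)/(324/29)=1/6
back: M3=1/6
back: M2=62/87−8/29·1/6=2/3
back: M1=3/4−3/8·2/3=1/2
M: M0=0, M1=1/2, M2=2/3, M3=1/6, M4=0
seg 0: a=2, c=M0/2=0, d=(M1−M0)/(6·1)=1/12, b=Δ0−h0·(2M0+M1)/6=-25/12
seg 1: a=0, c=M1/2=1/4, d=(M2−M1)/(6·3)=1/108, b=Δ1−h1·(2M1+M2)/6=-11/6
seg 2: a=-3, c=M2/2=1/3, d=(M3−M2)/(6·3)=-1/36, b=Δ2−h2·(2M2+M3)/6=-1/12
seg 3: a=-1, c=M3/2=1/12, d=(M4−M3)/(6·3)=-1/108, b=Δ3−h3·(2M3+M4)/6=7/6
t_q=3/4 → seg 0, τ=3/4; S=2+-25/12·τ+0·τ²+1/12·τ³=121/256

  seg 0: a=2 b=-25/12 c=0 d=1/12
  seg 1: a=0 b=-11/6 c=1/4 d=1/108
  seg 2: a=-3 b=-1/12 c=1/3 d=-1/36
  seg 3: a=-1 b=7/6 c=1/12 d=-1/108
S(3/4) = 121/256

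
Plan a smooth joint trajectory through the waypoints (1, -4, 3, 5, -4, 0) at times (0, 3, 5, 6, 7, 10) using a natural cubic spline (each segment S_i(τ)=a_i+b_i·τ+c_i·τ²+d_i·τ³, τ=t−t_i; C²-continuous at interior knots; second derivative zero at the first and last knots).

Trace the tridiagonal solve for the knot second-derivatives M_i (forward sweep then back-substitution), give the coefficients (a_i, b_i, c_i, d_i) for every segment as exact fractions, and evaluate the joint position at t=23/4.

Δ: Δ0=-5/3, Δ1=7/2, Δ2=2, Δ3=-9, Δ4=4/3
row 1: diag=10, rhs=31; c'=1/5, d'=31/10
row 2: denom=6−2·1/5=28/5; d'=(-9−2·31/10)/(28/5)=-19/7
row 3: denom=4−1·5/28=107/28; d'=(-66−1·-19/7)/(107/28)=-1772/107
row 4: denom=8−1·28/107=828/107; d'=(62−1·-1772/107)/(828/107)=467/46
back: M4=467/46
back: M3=-1772/107−28/107·467/46=-442/23
back: M2=-19/7−5/28·-442/23=33/46
back: M1=31/10−1/5·33/46=68/23
M: M0=0, M1=68/23, M2=33/46, M3=-442/23, M4=467/46, M5=0
seg 0: a=1, c=M0/2=0, d=(M1−M0)/(6·3)=34/207, b=Δ0−h0·(2M0+M1)/6=-217/69
seg 1: a=-4, c=M1/2=34/23, d=(M2−M1)/(6·2)=-103/552, b=Δ1−h1·(2M1+M2)/6=89/69
seg 2: a=3, c=M2/2=33/92, d=(M3−M2)/(6·1)=-917/276, b=Δ2−h2·(2M2+M3)/6=685/138
seg 3: a=5, c=M3/2=-221/23, d=(M4−M3)/(6·1)=1351/276, b=Δ3−h3·(2M3+M4)/6=-1183/276
seg 4: a=-4, c=M4/2=467/92, d=(M5−M4)/(6·3)=-467/828, b=Δ4−h4·(2M4+M5)/6=-1217/138
t_q=23/4 → seg 2, τ=3/4; S=3+685/138·τ+33/92·τ²+-917/276·τ³=32519/5888

  seg 0: a=1 b=-217/69 c=0 d=34/207
  seg 1: a=-4 b=89/69 c=34/23 d=-103/552
  seg 2: a=3 b=685/138 c=33/92 d=-917/276
  seg 3: a=5 b=-1183/276 c=-221/23 d=1351/276
  seg 4: a=-4 b=-1217/138 c=467/92 d=-467/828
S(23/4) = 32519/5888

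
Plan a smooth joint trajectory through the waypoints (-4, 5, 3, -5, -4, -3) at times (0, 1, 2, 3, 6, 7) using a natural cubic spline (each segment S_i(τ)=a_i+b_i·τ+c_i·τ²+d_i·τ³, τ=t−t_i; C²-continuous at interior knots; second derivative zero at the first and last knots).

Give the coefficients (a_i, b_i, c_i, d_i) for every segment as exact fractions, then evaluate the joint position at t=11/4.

  seg 0: a=-4 b=27223/2379 c=0 d=-5812/2379
  seg 1: a=5 b=9787/2379 c=-5812/793 d=2891/2379
  seg 2: a=3 b=-16412/2379 c=-2921/793 d=6143/2379
  seg 3: a=-5 b=-1193/183 c=3222/793 d=-4232/7137
  seg 4: a=-4 b=4399/2379 c=-1010/793 d=1010/2379
S(11/4) = -160205/50752

Δ: Δ0=9, Δ1=-2, Δ2=-8, Δ3=1/3, Δ4=1
row 1: diag=4, rhs=-66; c'=1/4, d'=-33/2
row 2: denom=4−1·1/4=15/4; d'=(-36−1·-33/2)/(15/4)=-26/5
row 3: denom=8−1·4/15=116/15; d'=(50−1·-26/5)/(116/15)=207/29
row 4: denom=8−3·45/116=793/116; d'=(4−3·207/29)/(793/116)=-2020/793
back: M4=-2020/793
back: M3=207/29−45/116·-2020/793=6444/793
back: M2=-26/5−4/15·6444/793=-5842/793
back: M1=-33/2−1/4·-5842/793=-11624/793
M: M0=0, M1=-11624/793, M2=-5842/793, M3=6444/793, M4=-2020/793, M5=0
seg 0: a=-4, c=M0/2=0, d=(M1−M0)/(6·1)=-5812/2379, b=Δ0−h0·(2M0+M1)/6=27223/2379
seg 1: a=5, c=M1/2=-5812/793, d=(M2−M1)/(6·1)=2891/2379, b=Δ1−h1·(2M1+M2)/6=9787/2379
seg 2: a=3, c=M2/2=-2921/793, d=(M3−M2)/(6·1)=6143/2379, b=Δ2−h2·(2M2+M3)/6=-16412/2379
seg 3: a=-5, c=M3/2=3222/793, d=(M4−M3)/(6·3)=-4232/7137, b=Δ3−h3·(2M3+M4)/6=-1193/183
seg 4: a=-4, c=M4/2=-1010/793, d=(M5−M4)/(6·1)=1010/2379, b=Δ4−h4·(2M4+M5)/6=4399/2379
t_q=11/4 → seg 2, τ=3/4; S=3+-16412/2379·τ+-2921/793·τ²+6143/2379·τ³=-160205/50752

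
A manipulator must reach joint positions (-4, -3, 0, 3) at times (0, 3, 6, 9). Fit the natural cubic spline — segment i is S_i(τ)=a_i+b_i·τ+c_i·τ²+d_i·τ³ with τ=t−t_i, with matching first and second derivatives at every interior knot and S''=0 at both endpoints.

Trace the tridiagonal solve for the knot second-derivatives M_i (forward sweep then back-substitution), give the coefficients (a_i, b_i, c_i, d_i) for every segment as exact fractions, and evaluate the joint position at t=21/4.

  seg 0: a=-4 b=7/45 c=0 d=8/405
  seg 1: a=-3 b=31/45 c=8/45 d=-2/81
  seg 2: a=0 b=49/45 c=-2/45 d=2/405
S(21/4) = -133/160

Δ: Δ0=1/3, Δ1=1, Δ2=1
row 1: diag=12, rhs=4; c'=1/4, d'=1/3
row 2: denom=12−3·1/4=45/4; d'=(0−3·1/3)/(45/4)=-4/45
back: M2=-4/45
back: M1=1/3−1/4·-4/45=16/45
M: M0=0, M1=16/45, M2=-4/45, M3=0
seg 0: a=-4, c=M0/2=0, d=(M1−M0)/(6·3)=8/405, b=Δ0−h0·(2M0+M1)/6=7/45
seg 1: a=-3, c=M1/2=8/45, d=(M2−M1)/(6·3)=-2/81, b=Δ1−h1·(2M1+M2)/6=31/45
seg 2: a=0, c=M2/2=-2/45, d=(M3−M2)/(6·3)=2/405, b=Δ2−h2·(2M2+M3)/6=49/45
t_q=21/4 → seg 1, τ=9/4; S=-3+31/45·τ+8/45·τ²+-2/81·τ³=-133/160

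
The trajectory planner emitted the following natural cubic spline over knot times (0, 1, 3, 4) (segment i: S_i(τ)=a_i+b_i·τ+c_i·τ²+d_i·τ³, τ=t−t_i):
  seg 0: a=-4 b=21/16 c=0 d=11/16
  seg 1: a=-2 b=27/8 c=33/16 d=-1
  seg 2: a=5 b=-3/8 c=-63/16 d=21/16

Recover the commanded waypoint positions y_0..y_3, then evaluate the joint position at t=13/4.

y_0 = S_0(0) = a_0 = -4
y_1 = S_1(0) = a_1 = -2
y_2 = S_2(0) = a_2 = 5
y_3 = S_2(1) = 2
t_q=13/4 is in segment 2 (τ=1/4); S_2(τ)=4793/1024

y_0=-4 y_1=-2 y_2=5 y_3=2
S(13/4) = 4793/1024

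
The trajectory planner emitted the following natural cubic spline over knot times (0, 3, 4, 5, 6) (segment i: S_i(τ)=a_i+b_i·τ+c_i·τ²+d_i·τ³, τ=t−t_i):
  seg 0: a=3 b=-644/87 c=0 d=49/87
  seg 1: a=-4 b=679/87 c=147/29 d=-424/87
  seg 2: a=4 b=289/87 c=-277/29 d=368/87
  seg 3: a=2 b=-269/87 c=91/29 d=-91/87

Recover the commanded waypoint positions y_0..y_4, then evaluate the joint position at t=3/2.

y_0 = S_0(0) = a_0 = 3
y_1 = S_1(0) = a_1 = -4
y_2 = S_2(0) = a_2 = 4
y_3 = S_3(0) = a_3 = 2
y_4 = S_3(1) = 1
t_q=3/2 is in segment 0 (τ=3/2); S_0(τ)=-1439/232

y_0=3 y_1=-4 y_2=4 y_3=2 y_4=1
S(3/2) = -1439/232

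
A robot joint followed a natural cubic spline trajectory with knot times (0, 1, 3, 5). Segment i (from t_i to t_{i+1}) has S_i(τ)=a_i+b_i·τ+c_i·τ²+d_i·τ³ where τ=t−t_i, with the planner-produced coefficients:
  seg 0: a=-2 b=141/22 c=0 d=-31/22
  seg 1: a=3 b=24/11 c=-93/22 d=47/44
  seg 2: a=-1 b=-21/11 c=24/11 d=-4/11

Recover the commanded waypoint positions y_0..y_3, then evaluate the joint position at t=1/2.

y_0 = S_0(0) = a_0 = -2
y_1 = S_1(0) = a_1 = 3
y_2 = S_2(0) = a_2 = -1
y_3 = S_2(2) = 1
t_q=1/2 is in segment 0 (τ=1/2); S_0(τ)=181/176

y_0=-2 y_1=3 y_2=-1 y_3=1
S(1/2) = 181/176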